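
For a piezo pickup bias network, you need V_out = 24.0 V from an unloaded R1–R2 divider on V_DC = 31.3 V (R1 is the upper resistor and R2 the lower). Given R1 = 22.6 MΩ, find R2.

R2 ≈ 74.3 MΩ

Required fraction k = V_out/V_DC = 0.7668.
R2 = R1 · 0.7668/(1 − 0.7668) = 74.30 MΩ.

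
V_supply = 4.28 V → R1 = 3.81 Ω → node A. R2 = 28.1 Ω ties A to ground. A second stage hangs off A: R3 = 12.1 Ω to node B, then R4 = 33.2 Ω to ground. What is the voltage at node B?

The second stage (R3 + R4 = 45.30 Ω) loads node A in parallel with R2.
R2 ‖ (R3+R4) = 17.34 Ω.
First divider: V_A = V_supply · 17.34/(3.81 + 17.34) = 3.509 V.
Stage 2 is unloaded, so V_B = V_A · R4/(R3+R4) = 3.509 × 33.2/45.30 = 2.572 V.

V_B ≈ 2.57 V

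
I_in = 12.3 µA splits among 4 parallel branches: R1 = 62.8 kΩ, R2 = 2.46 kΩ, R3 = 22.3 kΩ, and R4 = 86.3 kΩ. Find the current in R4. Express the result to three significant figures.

Conductances: ΣG = 1/62.8 + 1/2.46 + 1/22.3 + 1/86.3 = 0.4789 (1/kΩ).
Current divider: I(R4) = I_in · G_k/ΣG = 12.3 × (0.01159/0.4789) = 12.3 × 0.02420 = 0.2976 µA.

I ≈ 0.298 µA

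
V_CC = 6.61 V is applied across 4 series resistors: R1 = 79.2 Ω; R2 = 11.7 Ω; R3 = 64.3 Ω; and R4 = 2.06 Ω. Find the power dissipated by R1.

Series current I = V_CC/ΣR = 6.61/157.3 = 0.04203 A.
P = I²R = 0.001767 × 79.2 = 0.1399 W.

P ≈ 0.140 W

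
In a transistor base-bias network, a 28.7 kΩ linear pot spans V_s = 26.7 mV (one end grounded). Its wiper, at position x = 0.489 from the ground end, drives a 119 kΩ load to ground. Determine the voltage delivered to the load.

The pot divides into 14.67 kΩ above the wiper and 14.03 kΩ below.
R_L loads the lower segment: effective lower R = 12.55 kΩ.
Loaded-divider output: V_out = 26.7 × 0.4612 = 12.31 mV.

V_out ≈ 12.3 mV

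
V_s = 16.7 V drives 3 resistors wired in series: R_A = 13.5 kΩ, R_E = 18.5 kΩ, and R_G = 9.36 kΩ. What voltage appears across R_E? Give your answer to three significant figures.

Series total: ΣR = 13.5 + 18.5 + 9.36 = 41.36 kΩ.
By the voltage-divider rule, V = 16.7 × 18.50/41.36 = 7.470 V.

V ≈ 7.47 V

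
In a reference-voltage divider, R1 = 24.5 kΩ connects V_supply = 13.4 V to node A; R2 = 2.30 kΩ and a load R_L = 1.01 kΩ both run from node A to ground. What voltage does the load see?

V_out ≈ 0.373 V

R2 ‖ R_L = (2.30 × 1.01)/(2.30 + 1.01) = 0.7018 kΩ.
Voltage divider with the loaded lower leg: V_out = 13.4 × 0.7018/(24.5 + 0.7018) = 13.4 × 0.02785 = 0.3732 V.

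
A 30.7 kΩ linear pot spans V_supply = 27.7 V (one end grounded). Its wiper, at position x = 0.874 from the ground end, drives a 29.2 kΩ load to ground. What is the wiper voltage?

The pot divides into 3.868 kΩ above the wiper and 26.83 kΩ below.
Lower segment in parallel with the load: 26.83 ‖ 29.2 = 13.98 kΩ.
V_out = 27.7 × 13.98/(3.868 + 13.98) = 21.70 V.

V_out ≈ 21.7 V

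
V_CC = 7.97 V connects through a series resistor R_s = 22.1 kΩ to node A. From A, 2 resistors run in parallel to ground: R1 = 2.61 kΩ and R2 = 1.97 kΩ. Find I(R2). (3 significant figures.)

I ≈ 0.196 mA

Parallel bank: R_p = 1/(1/2.61 + 1/1.97) = 1.123 kΩ.
Node voltage V_A = V_CC · R_p/(R_s + R_p) = 7.97 × 0.04834 = 0.3853 V.
I(R2) = V_A / R2 = 0.3853/1.97 = 0.1956 mA.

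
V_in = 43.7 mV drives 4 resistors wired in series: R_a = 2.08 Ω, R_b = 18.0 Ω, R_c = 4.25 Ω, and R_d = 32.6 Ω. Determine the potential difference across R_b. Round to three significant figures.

Total series resistance ΣR = 2.08 + 18.0 + 4.25 + 32.6 = 56.93 Ω.
V = V_in · R/ΣR = 43.7 × 0.3162 = 13.82 mV.

V ≈ 13.8 mV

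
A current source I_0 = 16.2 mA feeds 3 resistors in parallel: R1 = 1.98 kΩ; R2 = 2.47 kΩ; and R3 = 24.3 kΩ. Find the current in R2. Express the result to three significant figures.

Conductances: ΣG = 1/1.98 + 1/2.47 + 1/24.3 = 0.9511 (1/kΩ).
Current divider: I(R2) = I_0 · G_k/ΣG = 16.2 × (0.4049/0.9511) = 16.2 × 0.4257 = 6.896 mA.

I ≈ 6.90 mA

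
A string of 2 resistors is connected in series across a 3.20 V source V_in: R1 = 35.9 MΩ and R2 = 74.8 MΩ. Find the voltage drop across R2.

Total series resistance ΣR = 35.9 + 74.8 = 110.7 MΩ.
By the voltage-divider rule, V = 3.20 × 74.80/110.7 = 2.162 V.

V ≈ 2.16 V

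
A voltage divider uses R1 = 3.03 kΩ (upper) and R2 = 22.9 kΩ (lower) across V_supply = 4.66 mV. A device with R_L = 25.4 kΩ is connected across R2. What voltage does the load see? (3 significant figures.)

V_out ≈ 3.72 mV

The load sits in parallel with R2, giving an effective lower resistance R2' = R2·R_L/(R2+R_L) = 12.04 kΩ.
Voltage divider with the loaded lower leg: V_out = 4.66 × 12.04/(3.03 + 12.04) = 4.66 × 0.7990 = 3.723 mV.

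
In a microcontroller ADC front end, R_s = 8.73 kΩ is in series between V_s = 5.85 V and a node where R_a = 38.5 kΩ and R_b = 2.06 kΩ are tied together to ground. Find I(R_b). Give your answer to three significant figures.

Combine the parallel branches: R_p = (1/38.5 + 1/2.06)⁻¹ = 1.955 kΩ.
V_A = 5.85 × 1.955/10.69 = 1.071 V.
Branch current I = V_A/R_b = 1.071/2.06 = 0.5197 mA.
(Equivalently: I_total = 0.5475 mA, then current-divider fraction G_k/ΣG = 0.9492.)

I ≈ 0.520 mA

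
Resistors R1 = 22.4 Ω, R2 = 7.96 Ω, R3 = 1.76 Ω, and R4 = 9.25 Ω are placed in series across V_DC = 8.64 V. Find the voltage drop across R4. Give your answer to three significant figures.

Total series resistance ΣR = 22.4 + 7.96 + 1.76 + 9.25 = 41.37 Ω.
By the voltage-divider rule, V = 8.64 × 9.250/41.37 = 1.932 V.

V ≈ 1.93 V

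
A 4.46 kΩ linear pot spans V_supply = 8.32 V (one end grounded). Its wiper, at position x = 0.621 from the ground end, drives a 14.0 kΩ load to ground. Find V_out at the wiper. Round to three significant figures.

Split the track: R_lower = x·R_p = 2.770 kΩ, R_upper = (1−x)·R_p = 1.690 kΩ.
(x·R_p) ‖ R_L = 2.312 kΩ.
V_out = 8.32 × 2.312/(1.690 + 2.312) = 4.806 V.

V_out ≈ 4.81 V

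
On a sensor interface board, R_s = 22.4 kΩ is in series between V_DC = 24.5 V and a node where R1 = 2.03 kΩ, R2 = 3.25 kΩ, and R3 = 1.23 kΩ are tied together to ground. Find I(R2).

I ≈ 0.203 mA

Equivalent of the parallel group: R_p = 0.6198 kΩ.
V_A = 24.5 × 0.6198/23.02 = 0.6597 V.
I(R2) = V_A / R2 = 0.6597/3.25 = 0.2030 mA.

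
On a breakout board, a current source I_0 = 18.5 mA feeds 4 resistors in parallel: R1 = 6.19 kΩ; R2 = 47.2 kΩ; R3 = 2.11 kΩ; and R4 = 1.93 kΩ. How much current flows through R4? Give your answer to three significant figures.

ΣG = 1/6.19 + 1/47.2 + 1/2.11 + 1/1.93 = 1.175.
Current divider: I(R4) = I_0 · G_k/ΣG = 18.5 × (0.5181/1.175) = 18.5 × 0.4410 = 8.159 mA.

I ≈ 8.16 mA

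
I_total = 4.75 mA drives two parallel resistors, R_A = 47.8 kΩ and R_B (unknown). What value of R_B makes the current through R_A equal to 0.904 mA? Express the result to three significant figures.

R_B ≈ 11.2 kΩ

In a two-way split, I_A/I_total = R_B/(R_A + R_B).
0.904/4.75 = R_B/(R_A + R_B) → R_B = R_A · (0.1903)/(1 − 0.1903) = 47.8 × 0.2350 = 11.24 kΩ.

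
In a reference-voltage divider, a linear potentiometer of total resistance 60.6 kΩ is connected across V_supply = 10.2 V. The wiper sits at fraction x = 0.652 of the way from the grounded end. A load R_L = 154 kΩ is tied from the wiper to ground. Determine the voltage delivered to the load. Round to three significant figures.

Split the track: R_lower = x·R_p = 39.51 kΩ, R_upper = (1−x)·R_p = 21.09 kΩ.
Lower segment in parallel with the load: 39.51 ‖ 154 = 31.44 kΩ.
Loaded-divider output: V_out = 10.2 × 0.5986 = 6.105 V.

V_out ≈ 6.11 V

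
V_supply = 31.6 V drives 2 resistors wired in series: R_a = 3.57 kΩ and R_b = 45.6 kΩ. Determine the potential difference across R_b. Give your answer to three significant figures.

Series total: ΣR = 3.57 + 45.6 = 49.17 kΩ.
By the voltage-divider rule, V = 31.6 × 45.60/49.17 = 29.31 V.

V ≈ 29.3 V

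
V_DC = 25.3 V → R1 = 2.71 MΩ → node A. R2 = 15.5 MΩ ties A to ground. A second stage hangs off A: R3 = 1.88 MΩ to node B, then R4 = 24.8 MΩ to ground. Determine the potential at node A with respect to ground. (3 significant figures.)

Node A sees R2 in parallel with the series input of stage 2, R3 + R4 = 26.68 MΩ.
Effective lower resistance at A: R2 ‖ 26.68 = 9.804 MΩ.
V_A = 25.3 × 9.804/(2.71 + 9.804) = 19.82 V.

V_A ≈ 19.8 V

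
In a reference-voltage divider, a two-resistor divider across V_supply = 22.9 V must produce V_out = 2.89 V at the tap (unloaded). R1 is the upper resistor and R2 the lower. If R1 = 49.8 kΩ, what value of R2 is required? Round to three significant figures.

R2 ≈ 7.19 kΩ

V_out/V_supply = R2/(R1+R2) = 0.1262.
Rearranging, R2 = R1·k/(1−k) = 49.8 × 0.1444 = 7.193 kΩ.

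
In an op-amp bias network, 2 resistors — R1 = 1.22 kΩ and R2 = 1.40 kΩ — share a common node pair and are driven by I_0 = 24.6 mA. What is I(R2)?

I ≈ 11.5 mA

Two-branch current divider: I_k = I_0 · R_other/(R_1 + R_2).
I(R2) = 24.6 × 1.22/(1.22 + 1.40) = 24.6 × 0.4656 = 11.45 mA.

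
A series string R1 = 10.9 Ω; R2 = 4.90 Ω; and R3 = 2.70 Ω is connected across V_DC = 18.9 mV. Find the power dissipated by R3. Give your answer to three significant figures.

P ≈ 2.82 µW

Series current I = V_DC/ΣR = 18.9/18.50 = 1.022 mA.
P(R3) = I²·R3 = (1.022)² × 2.70 = 2.818 µW.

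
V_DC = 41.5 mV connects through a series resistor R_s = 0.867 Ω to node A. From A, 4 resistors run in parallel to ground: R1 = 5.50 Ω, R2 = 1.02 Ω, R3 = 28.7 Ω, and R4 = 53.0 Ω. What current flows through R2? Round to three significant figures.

Equivalent of the parallel group: R_p = 0.8224 Ω.
V_A by voltage divider: V_A = 41.5 × 0.8224/(0.867 + 0.8224) = 20.20 mV.
I(R2) = V_A / R2 = 20.20/1.02 = 19.81 mA.

I ≈ 19.8 mA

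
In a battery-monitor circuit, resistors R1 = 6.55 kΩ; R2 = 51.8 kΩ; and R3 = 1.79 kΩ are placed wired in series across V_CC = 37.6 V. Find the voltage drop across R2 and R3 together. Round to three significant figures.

Total series resistance ΣR = 6.55 + 51.8 + 1.79 = 60.14 kΩ.
R_{R2..R3} = 51.8 + 1.79 = 53.59 kΩ.
Voltage divider: V = V_CC · (53.59 / 60.14) = 37.6 × 0.8911 = 33.50 V.

V ≈ 33.5 V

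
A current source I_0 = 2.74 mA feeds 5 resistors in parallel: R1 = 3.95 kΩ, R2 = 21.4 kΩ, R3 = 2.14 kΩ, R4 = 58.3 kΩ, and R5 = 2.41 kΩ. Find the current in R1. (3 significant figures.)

ΣG = 1/3.95 + 1/21.4 + 1/2.14 + 1/58.3 + 1/2.41 = 1.199.
R1 takes the fraction G_k/ΣG = 0.2532/1.199 = 0.2111, so I = 2.74 × 0.2111 = 0.5784 mA.

I ≈ 0.578 mA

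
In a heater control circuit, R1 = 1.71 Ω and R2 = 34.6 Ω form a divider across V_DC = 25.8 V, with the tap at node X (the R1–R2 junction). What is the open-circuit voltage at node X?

With X open, the divider is unloaded: V_th = 25.8 × 34.6/36.31 = 24.58 V.

V_th ≈ 24.6 V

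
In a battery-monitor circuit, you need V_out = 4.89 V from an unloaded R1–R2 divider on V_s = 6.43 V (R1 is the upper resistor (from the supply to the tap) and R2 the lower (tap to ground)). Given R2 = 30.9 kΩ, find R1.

R1 ≈ 9.73 kΩ

The divider ratio is R2/(R1+R2) = 4.89/6.43 = 0.7605.
Rearranging, R1 = R2·(1−k)/k = 30.9 × 0.3149 = 9.731 kΩ.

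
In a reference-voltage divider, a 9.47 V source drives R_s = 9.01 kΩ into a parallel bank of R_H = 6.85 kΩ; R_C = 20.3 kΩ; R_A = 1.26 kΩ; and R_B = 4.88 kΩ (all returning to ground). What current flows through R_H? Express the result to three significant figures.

I ≈ 0.118 mA

Parallel bank: R_p = 1/(1/6.85 + 1/20.3 + 1/1.26 + 1/4.88) = 0.8377 kΩ.
V_A = 9.47 × 0.8377/9.848 = 0.8055 V.
Branch current I = V_A/R_H = 0.8055/6.85 = 0.1176 mA.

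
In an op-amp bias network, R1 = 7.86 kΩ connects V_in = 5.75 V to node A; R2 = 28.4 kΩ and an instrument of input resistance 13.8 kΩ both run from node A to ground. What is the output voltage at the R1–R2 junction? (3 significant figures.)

First combine the lower leg with the load: R2 ‖ R_L = 9.287 kΩ.
Now apply the divider: V_out = 5.75 × 0.5416 = 3.114 V.
(Unloaded it would be 4.50 V; the load pulls it down.)

V_out ≈ 3.11 V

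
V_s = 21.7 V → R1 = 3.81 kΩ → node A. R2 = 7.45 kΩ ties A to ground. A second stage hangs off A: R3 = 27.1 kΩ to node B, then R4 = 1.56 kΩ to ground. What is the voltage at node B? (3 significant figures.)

V_B ≈ 0.718 V

Node A sees R2 in parallel with the series input of stage 2, R3 + R4 = 28.66 kΩ.
R2 ‖ (R3+R4) = 5.913 kΩ.
First divider: V_A = V_s · 5.913/(3.81 + 5.913) = 13.20 V.
Stage 2 is unloaded, so V_B = V_A · R4/(R3+R4) = 13.20 × 1.56/28.66 = 0.7183 V.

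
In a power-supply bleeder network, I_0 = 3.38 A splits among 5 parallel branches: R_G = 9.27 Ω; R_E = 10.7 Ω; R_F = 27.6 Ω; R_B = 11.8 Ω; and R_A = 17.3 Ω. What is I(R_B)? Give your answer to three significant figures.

Conductances: ΣG = 1/9.27 + 1/10.7 + 1/27.6 + 1/11.8 + 1/17.3 = 0.3801 (1/Ω).
By the current-divider rule, I = I_0 · G_k/ΣG = 3.38 × 0.2229 = 0.7536 A.

I ≈ 0.754 A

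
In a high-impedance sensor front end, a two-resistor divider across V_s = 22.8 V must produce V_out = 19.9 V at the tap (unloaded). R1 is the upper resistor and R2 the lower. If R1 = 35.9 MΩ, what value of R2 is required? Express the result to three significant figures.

R2 ≈ 246 MΩ

The divider ratio is R2/(R1+R2) = 19.9/22.8 = 0.8728.
So R2 = R1 · V_out/(V_s − V_out) = 35.9 × 19.9/(22.8 − 19.9) = 35.9 × 6.862 = 246.3 MΩ.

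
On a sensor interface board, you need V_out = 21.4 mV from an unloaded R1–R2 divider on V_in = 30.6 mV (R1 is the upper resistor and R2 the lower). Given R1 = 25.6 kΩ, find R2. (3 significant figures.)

The divider ratio is R2/(R1+R2) = 21.4/30.6 = 0.6993.
R2 = R1 · 0.6993/(1 − 0.6993) = 59.55 kΩ.

R2 ≈ 59.5 kΩ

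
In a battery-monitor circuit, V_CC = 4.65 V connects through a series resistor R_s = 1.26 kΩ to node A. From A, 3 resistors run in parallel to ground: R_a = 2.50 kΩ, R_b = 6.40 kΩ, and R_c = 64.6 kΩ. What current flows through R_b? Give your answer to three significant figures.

Equivalent of the parallel group: R_p = 1.749 kΩ.
V_A by voltage divider: V_A = 4.65 × 1.749/(1.26 + 1.749) = 2.703 V.
I(R_b) = V_A / R_b = 2.703/6.40 = 0.4223 mA.
(Equivalently: I_total = 1.545 mA, then current-divider fraction G_k/ΣG = 0.2733.)

I ≈ 0.422 mA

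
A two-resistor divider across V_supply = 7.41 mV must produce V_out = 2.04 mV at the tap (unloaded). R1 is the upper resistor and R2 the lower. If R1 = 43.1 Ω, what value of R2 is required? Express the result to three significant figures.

R2 ≈ 16.4 Ω

Required fraction k = V_out/V_supply = 0.2753.
Rearranging, R2 = R1·k/(1−k) = 43.1 × 0.3799 = 16.37 Ω.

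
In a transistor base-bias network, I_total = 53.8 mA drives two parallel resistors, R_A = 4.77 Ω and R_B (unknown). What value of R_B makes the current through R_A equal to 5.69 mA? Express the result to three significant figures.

R_B ≈ 0.564 Ω

The fraction through R_A equals R_B/(R_A+R_B).
With f = 0.1058, R_B = R_A · f/(1−f) = 4.77 × 0.1183 = 0.5642 Ω.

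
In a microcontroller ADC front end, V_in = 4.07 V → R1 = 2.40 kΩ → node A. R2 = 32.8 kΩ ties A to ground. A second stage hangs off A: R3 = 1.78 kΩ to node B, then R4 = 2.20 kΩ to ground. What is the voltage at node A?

V_A ≈ 2.43 V

Node A sees R2 in parallel with the series input of stage 2, R3 + R4 = 3.980 kΩ.
R2 ‖ (R3+R4) = 3.549 kΩ.
V_A = 4.07 × 3.549/(2.40 + 3.549) = 2.428 V.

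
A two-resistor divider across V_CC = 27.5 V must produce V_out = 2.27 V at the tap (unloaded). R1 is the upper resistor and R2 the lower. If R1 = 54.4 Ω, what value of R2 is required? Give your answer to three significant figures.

R2 ≈ 4.89 Ω

The divider ratio is R2/(R1+R2) = 2.27/27.5 = 0.08255.
So R2 = R1 · V_out/(V_CC − V_out) = 54.4 × 2.27/(27.5 − 2.27) = 54.4 × 0.08997 = 4.894 Ω.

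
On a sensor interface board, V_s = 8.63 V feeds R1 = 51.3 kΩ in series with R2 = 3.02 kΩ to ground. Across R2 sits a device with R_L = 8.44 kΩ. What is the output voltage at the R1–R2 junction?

V_out ≈ 0.359 V

First combine the lower leg with the load: R2 ‖ R_L = 2.224 kΩ.
Now apply the divider: V_out = 8.63 × 0.04155 = 0.3586 V.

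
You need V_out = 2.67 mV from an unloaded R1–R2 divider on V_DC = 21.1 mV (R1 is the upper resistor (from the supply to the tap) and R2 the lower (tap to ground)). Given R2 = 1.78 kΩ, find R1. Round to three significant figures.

V_out/V_DC = R2/(R1+R2) = 0.1265.
R1 = R2·(1/k − 1) = 1.78 × 6.903 = 12.29 kΩ.

R1 ≈ 12.3 kΩ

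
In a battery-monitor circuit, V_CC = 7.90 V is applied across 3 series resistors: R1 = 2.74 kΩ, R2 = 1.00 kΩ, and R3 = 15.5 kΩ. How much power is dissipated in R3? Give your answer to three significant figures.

P ≈ 2.61 mW

ΣR = 19.24 kΩ → I = 7.90/19.24 = 0.4106 mA.
P = I²R = 0.1686 × 15.5 = 2.613 mW.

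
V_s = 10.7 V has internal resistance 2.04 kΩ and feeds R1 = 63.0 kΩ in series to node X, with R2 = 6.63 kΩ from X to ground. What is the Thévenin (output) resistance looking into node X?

R1' = 2.04 + 63.0 = 65.04 kΩ (source resistance + R1).
With V_s suppressed (replaced by a short), R_th = R1' ‖ R2 = (65.04 × 6.63)/(65.04 + 6.63) = 6.017 kΩ.

R_th ≈ 6.02 kΩ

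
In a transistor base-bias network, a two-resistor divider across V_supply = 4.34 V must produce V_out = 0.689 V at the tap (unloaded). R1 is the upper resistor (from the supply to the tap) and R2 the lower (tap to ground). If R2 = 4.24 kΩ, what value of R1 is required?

R1 ≈ 22.5 kΩ

V_out/V_supply = R2/(R1+R2) = 0.1588.
Rearranging, R1 = R2·(1−k)/k = 4.24 × 5.299 = 22.47 kΩ.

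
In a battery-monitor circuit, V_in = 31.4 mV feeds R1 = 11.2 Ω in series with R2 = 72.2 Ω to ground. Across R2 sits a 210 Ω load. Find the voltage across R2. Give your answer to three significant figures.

R2 ‖ R_L = (72.2 × 210)/(72.2 + 210) = 53.73 Ω.
Then V_out = V_in · R2'/(R1 + R2') = 31.4 × 53.73/64.93 = 25.98 mV.

V_out ≈ 26.0 mV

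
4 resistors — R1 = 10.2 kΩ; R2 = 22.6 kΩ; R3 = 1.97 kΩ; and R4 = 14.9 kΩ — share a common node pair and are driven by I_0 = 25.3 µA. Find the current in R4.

I ≈ 2.37 µA

Conductances: ΣG = 1/10.2 + 1/22.6 + 1/1.97 + 1/14.9 = 0.7170 (1/kΩ).
Current divider: I(R4) = I_0 · G_k/ΣG = 25.3 × (0.06711/0.7170) = 25.3 × 0.09360 = 2.368 µA.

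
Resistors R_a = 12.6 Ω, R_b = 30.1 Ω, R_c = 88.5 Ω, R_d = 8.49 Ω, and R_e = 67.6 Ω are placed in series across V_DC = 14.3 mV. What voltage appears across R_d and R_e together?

Total series resistance ΣR = 12.6 + 30.1 + 88.5 + 8.49 + 67.6 = 207.3 Ω.
R_{R_d..R_e} = 8.49 + 67.6 = 76.09 Ω.
By the voltage-divider rule, V = 14.3 × 76.09/207.3 = 5.249 mV.

V ≈ 5.25 mV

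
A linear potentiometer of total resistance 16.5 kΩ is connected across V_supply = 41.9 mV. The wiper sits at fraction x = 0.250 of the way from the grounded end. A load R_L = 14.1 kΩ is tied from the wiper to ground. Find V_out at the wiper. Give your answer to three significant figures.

V_out ≈ 8.59 mV

The pot divides into 12.38 kΩ above the wiper and 4.125 kΩ below.
(x·R_p) ‖ R_L = 3.191 kΩ.
Loaded-divider output: V_out = 41.9 × 0.2050 = 8.590 mV.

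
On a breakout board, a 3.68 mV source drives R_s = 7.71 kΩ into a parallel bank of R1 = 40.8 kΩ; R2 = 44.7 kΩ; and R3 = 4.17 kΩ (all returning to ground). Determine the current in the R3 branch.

I ≈ 0.275 µA

Equivalent of the parallel group: R_p = 3.488 kΩ.
Node voltage V_A = V_supply · R_p/(R_s + R_p) = 3.68 × 0.3115 = 1.146 mV.
Branch current I = V_A/R3 = 1.146/4.17 = 0.2749 µA.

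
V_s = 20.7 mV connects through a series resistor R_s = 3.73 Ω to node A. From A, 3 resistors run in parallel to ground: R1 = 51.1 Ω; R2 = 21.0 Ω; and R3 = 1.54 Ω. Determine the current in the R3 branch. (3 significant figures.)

I ≈ 3.66 mA

Equivalent of the parallel group: R_p = 1.396 Ω.
V_A by voltage divider: V_A = 20.7 × 1.396/(3.73 + 1.396) = 5.636 mV.
Branch current I = V_A/R3 = 5.636/1.54 = 3.660 mA.
(Equivalently: I_total = 4.039 mA, then current-divider fraction G_k/ΣG = 0.9062.)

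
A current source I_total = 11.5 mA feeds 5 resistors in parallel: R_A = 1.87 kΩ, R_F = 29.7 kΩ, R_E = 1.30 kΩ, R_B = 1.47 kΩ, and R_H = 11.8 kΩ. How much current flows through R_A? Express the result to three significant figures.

I ≈ 2.92 mA

Conductances: ΣG = 1/1.87 + 1/29.7 + 1/1.30 + 1/1.47 + 1/11.8 = 2.103 (1/kΩ).
R_A takes the fraction G_k/ΣG = 0.5348/2.103 = 0.2543, so I = 11.5 × 0.2543 = 2.925 mA.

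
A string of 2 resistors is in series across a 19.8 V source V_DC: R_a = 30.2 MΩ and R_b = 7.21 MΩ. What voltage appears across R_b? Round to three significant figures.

V ≈ 3.82 V

Series total: ΣR = 30.2 + 7.21 = 37.41 MΩ.
By the voltage-divider rule, V = 19.8 × 7.210/37.41 = 3.816 V.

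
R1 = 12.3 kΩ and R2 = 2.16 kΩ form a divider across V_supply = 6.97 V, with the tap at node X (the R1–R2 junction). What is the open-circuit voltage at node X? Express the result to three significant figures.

With X open, the divider is unloaded: V_th = 6.97 × 2.16/14.46 = 1.041 V.

V_th ≈ 1.04 V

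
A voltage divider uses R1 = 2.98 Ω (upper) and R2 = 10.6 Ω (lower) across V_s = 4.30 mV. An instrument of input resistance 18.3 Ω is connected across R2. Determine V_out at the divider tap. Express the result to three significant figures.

V_out ≈ 2.98 mV

R2 ‖ R_L = (10.6 × 18.3)/(10.6 + 18.3) = 6.712 Ω.
Then V_out = V_s · R2'/(R1 + R2') = 4.30 × 6.712/9.692 = 2.978 mV.
(Unloaded it would be 3.36 mV; the load pulls it down.)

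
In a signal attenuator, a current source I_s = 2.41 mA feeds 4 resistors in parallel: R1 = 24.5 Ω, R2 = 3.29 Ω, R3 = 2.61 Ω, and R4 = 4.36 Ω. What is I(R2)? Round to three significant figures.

Total conductance ΣG = 1/24.5 + 1/3.29 + 1/2.61 + 1/4.36 = 0.9573 (units of 1/Ω).
Current divider: I(R2) = I_s · G_k/ΣG = 2.41 × (0.3040/0.9573) = 2.41 × 0.3175 = 0.7652 mA.

I ≈ 0.765 mA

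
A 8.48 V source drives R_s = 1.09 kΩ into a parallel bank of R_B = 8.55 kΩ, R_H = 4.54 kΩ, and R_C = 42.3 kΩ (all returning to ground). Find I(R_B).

I ≈ 0.712 mA

Parallel bank: R_p = 1/(1/8.55 + 1/4.54 + 1/42.3) = 2.771 kΩ.
V_A = 8.48 × 2.771/3.861 = 6.086 V.
I(R_B) = V_A / R_B = 6.086/8.55 = 0.7118 mA.
(Check via current divider: I_total = 2.196 mA; share G_k/ΣG = 0.3241 → same result.)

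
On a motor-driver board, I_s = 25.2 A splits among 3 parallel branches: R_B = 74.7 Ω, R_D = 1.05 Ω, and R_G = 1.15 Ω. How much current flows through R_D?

Conductances: ΣG = 1/74.7 + 1/1.05 + 1/1.15 = 1.835 (1/Ω).
R_D takes the fraction G_k/ΣG = 0.9524/1.835 = 0.5189, so I = 25.2 × 0.5189 = 13.08 A.

I ≈ 13.1 A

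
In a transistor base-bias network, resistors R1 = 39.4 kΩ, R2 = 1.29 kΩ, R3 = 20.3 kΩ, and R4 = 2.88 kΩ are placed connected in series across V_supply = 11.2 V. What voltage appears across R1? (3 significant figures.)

Total series resistance ΣR = 39.4 + 1.29 + 20.3 + 2.88 = 63.87 kΩ.
By the voltage-divider rule, V = 11.2 × 39.40/63.87 = 6.909 V.

V ≈ 6.91 V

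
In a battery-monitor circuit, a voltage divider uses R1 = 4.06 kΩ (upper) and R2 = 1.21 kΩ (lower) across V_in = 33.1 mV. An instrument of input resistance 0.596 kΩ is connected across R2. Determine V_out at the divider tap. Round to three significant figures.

First combine the lower leg with the load: R2 ‖ R_L = 0.3993 kΩ.
Then V_out = V_in · R2'/(R1 + R2') = 33.1 × 0.3993/4.459 = 2.964 mV.
(Unloaded it would be 7.60 mV; the load pulls it down.)

V_out ≈ 2.96 mV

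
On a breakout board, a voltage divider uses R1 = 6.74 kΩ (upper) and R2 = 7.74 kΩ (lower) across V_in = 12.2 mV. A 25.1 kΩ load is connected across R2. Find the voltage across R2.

V_out ≈ 5.70 mV

The load sits in parallel with R2, giving an effective lower resistance R2' = R2·R_L/(R2+R_L) = 5.916 kΩ.
Now apply the divider: V_out = 12.2 × 0.4674 = 5.703 mV.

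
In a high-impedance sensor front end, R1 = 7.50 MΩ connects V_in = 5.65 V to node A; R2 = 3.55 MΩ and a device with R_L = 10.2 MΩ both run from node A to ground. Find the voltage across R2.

First combine the lower leg with the load: R2 ‖ R_L = 2.633 MΩ.
Then V_out = V_in · R2'/(R1 + R2') = 5.65 × 2.633/10.13 = 1.468 V.
(Unloaded it would be 1.82 V; the load pulls it down.)

V_out ≈ 1.47 V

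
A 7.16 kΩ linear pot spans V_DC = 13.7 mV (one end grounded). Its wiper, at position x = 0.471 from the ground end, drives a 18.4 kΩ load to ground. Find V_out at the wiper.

V_out ≈ 5.88 mV

Lower segment x·R_p = 3.372 kΩ; upper segment (1−x)·R_p = 3.788 kΩ.
(x·R_p) ‖ R_L = 2.850 kΩ.
Loaded-divider output: V_out = 13.7 × 0.4294 = 5.882 mV.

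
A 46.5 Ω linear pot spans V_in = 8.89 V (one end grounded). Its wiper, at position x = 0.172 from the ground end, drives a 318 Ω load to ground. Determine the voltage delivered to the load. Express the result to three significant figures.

V_out ≈ 1.50 V

The pot divides into 38.50 Ω above the wiper and 7.998 Ω below.
(x·R_p) ‖ R_L = 7.802 Ω.
Then V_out = V_in · 7.802/(38.50 + 7.802) = 1.498 V.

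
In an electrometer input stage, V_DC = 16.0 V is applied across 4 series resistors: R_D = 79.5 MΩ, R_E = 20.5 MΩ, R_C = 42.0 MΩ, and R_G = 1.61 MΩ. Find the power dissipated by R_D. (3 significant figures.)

P ≈ 0.987 µW

Series current I = V_DC/ΣR = 16.0/143.6 = 0.1114 µA.
P = I²R = 0.01241 × 79.5 = 0.9868 µW.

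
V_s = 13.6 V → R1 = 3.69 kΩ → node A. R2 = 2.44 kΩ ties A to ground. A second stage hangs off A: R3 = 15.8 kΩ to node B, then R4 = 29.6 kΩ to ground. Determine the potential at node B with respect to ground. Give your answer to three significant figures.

Node A sees R2 in parallel with the series input of stage 2, R3 + R4 = 45.40 kΩ.
R2 ‖ (R3+R4) = 2.316 kΩ.
So V_A = 13.6 × 0.3856 = 5.244 V.
V_B = V_A × 0.6520 = 3.419 V.

V_B ≈ 3.42 V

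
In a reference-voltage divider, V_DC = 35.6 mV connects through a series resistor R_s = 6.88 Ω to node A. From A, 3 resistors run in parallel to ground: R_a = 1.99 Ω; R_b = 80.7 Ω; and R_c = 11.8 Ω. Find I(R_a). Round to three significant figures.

I ≈ 3.49 mA

Combine the parallel branches: R_p = (1/1.99 + 1/80.7 + 1/11.8)⁻¹ = 1.668 Ω.
Node voltage V_A = V_DC · R_p/(R_s + R_p) = 35.6 × 0.1951 = 6.946 mV.
Branch current I = V_A/R_a = 6.946/1.99 = 3.490 mA.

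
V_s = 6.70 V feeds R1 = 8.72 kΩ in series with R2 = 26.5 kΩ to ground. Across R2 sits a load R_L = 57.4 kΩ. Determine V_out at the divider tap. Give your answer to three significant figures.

The load sits in parallel with R2, giving an effective lower resistance R2' = R2·R_L/(R2+R_L) = 18.13 kΩ.
Then V_out = V_s · R2'/(R1 + R2') = 6.70 × 18.13/26.85 = 4.524 V.
(Unloaded it would be 5.04 V; the load pulls it down.)

V_out ≈ 4.52 V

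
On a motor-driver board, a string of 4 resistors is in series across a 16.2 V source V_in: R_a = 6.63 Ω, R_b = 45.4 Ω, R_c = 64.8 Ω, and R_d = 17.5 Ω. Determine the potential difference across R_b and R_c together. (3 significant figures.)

ΣR = 6.63 + 45.4 + 64.8 + 17.5 = 134.3 Ω.
R_{R_b..R_c} = 45.4 + 64.8 = 110.2 Ω.
By the voltage-divider rule, V = 16.2 × 110.2/134.3 = 13.29 V.

V ≈ 13.3 V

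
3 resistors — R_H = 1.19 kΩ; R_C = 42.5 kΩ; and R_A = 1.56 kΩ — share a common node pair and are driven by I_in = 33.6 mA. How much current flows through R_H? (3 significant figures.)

I ≈ 18.8 mA

ΣG = 1/1.19 + 1/42.5 + 1/1.56 = 1.505.
By the current-divider rule, I = I_in · G_k/ΣG = 33.6 × 0.5584 = 18.76 mA.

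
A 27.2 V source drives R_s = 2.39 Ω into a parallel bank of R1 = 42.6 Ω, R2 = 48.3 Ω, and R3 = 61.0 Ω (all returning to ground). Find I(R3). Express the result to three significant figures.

Combine the parallel branches: R_p = (1/42.6 + 1/48.3 + 1/61.0)⁻¹ = 16.51 Ω.
V_A = 27.2 × 16.51/18.90 = 23.76 V.
I(R3) = V_A / R3 = 23.76/61.0 = 0.3895 A.

I ≈ 0.390 A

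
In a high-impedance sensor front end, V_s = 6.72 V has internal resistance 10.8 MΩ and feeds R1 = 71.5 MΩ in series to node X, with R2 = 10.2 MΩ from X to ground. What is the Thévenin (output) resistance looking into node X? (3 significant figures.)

R_th ≈ 9.08 MΩ

R1' = 10.8 + 71.5 = 82.30 MΩ (source resistance + R1).
Zeroing V_s shorts the top of R1' to ground, so R_th = R1' ‖ R2 = 9.075 MΩ.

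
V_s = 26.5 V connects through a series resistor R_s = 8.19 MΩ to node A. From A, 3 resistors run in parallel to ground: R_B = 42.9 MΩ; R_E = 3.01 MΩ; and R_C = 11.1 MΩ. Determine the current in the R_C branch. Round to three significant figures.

Equivalent of the parallel group: R_p = 2.244 MΩ.
V_A by voltage divider: V_A = 26.5 × 2.244/(8.19 + 2.244) = 5.699 V.
Branch current I = V_A/R_C = 5.699/11.1 = 0.5135 µA.

I ≈ 0.513 µA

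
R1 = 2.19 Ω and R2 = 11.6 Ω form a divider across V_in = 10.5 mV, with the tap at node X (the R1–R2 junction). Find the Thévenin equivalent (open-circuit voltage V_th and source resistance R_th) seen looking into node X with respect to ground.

With X open, the divider is unloaded: V_th = 10.5 × 11.6/13.79 = 8.832 mV.
Zeroing V_in shorts the top of R1 to ground, so R_th = R1 ‖ R2 = 1.842 Ω.

V_th ≈ 8.83 mV, R_th ≈ 1.84 Ω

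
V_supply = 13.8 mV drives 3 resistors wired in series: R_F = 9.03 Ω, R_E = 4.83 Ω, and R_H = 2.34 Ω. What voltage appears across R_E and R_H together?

Series total: ΣR = 9.03 + 4.83 + 2.34 = 16.20 Ω.
R_{R_E..R_H} = 4.83 + 2.34 = 7.170 Ω.
V = V_supply · R/ΣR = 13.8 × 0.4426 = 6.108 mV.

V ≈ 6.11 mV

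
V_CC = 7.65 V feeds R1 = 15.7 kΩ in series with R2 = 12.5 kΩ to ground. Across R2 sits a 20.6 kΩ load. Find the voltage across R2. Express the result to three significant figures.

V_out ≈ 2.53 V

R2 ‖ R_L = (12.5 × 20.6)/(12.5 + 20.6) = 7.779 kΩ.
Then V_out = V_CC · R2'/(R1 + R2') = 7.65 × 7.779/23.48 = 2.535 V.
(Unloaded it would be 3.39 V; the load pulls it down.)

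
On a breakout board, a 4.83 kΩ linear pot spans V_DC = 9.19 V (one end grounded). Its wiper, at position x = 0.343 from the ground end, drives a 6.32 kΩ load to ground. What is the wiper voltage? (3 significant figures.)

The pot divides into 3.173 kΩ above the wiper and 1.657 kΩ below.
(x·R_p) ‖ R_L = 1.313 kΩ.
Loaded-divider output: V_out = 9.19 × 0.2926 = 2.689 V.

V_out ≈ 2.69 V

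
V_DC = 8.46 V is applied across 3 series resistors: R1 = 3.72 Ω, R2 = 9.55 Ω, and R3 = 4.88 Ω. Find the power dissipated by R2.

P ≈ 2.07 W

The common current is I = 8.46/18.15 = 0.4661 A.
P = I²R = 0.2173 × 9.55 = 2.075 W.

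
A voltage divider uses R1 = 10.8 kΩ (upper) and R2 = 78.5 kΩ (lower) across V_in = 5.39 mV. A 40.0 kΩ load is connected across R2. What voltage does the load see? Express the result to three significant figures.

V_out ≈ 3.83 mV

The load sits in parallel with R2, giving an effective lower resistance R2' = R2·R_L/(R2+R_L) = 26.50 kΩ.
Now apply the divider: V_out = 5.39 × 0.7104 = 3.829 mV.
(Unloaded it would be 4.74 mV; the load pulls it down.)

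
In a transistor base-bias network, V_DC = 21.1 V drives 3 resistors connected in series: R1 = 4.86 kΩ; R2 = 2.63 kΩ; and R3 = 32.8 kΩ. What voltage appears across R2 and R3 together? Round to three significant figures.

V ≈ 18.6 V

Series total: ΣR = 4.86 + 2.63 + 32.8 = 40.29 kΩ.
R_{R2..R3} = 2.63 + 32.8 = 35.43 kΩ.
By the voltage-divider rule, V = 21.1 × 35.43/40.29 = 18.55 V.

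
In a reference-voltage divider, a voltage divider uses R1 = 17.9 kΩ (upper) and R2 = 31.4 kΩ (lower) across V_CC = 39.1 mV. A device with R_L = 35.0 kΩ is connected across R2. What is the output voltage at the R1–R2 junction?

First combine the lower leg with the load: R2 ‖ R_L = 16.55 kΩ.
Voltage divider with the loaded lower leg: V_out = 39.1 × 16.55/(17.9 + 16.55) = 39.1 × 0.4804 = 18.78 mV.
(Unloaded it would be 24.9 mV; the load pulls it down.)

V_out ≈ 18.8 mV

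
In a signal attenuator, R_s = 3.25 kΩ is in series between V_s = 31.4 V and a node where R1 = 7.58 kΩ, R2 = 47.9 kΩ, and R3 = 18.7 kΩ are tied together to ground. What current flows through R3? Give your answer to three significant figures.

I ≈ 1.01 mA

Combine the parallel branches: R_p = (1/7.58 + 1/47.9 + 1/18.7)⁻¹ = 4.848 kΩ.
Node voltage V_A = V_s · R_p/(R_s + R_p) = 31.4 × 0.5987 = 18.80 V.
I(R3) = V_A / R3 = 18.80/18.7 = 1.005 mA.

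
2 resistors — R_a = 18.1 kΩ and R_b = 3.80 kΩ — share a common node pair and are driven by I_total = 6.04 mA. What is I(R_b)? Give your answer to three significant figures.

Two-branch current divider: I_k = I_total · R_other/(R_1 + R_2).
I(R_b) = 6.04 × 18.1/(18.1 + 3.80) = 6.04 × 0.8265 = 4.992 mA.

I ≈ 4.99 mA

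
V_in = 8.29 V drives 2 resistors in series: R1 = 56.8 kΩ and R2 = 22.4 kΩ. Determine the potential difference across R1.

V ≈ 5.95 V

Total series resistance ΣR = 56.8 + 22.4 = 79.20 kΩ.
By the voltage-divider rule, V = 8.29 × 56.80/79.20 = 5.945 V.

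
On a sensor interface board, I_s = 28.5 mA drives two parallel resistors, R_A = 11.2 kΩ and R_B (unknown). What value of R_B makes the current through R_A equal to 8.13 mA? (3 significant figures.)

R_B ≈ 4.47 kΩ

Two-branch current divider: I_A = I_s · R_B/(R_A + R_B).
8.13/28.5 = R_B/(R_A + R_B) → R_B = R_A · (0.2853)/(1 − 0.2853) = 11.2 × 0.3991 = 4.470 kΩ.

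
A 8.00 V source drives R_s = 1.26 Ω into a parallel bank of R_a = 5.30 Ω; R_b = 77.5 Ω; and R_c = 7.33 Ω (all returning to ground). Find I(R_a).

I ≈ 1.06 A

Equivalent of the parallel group: R_p = 2.959 Ω.
V_A by voltage divider: V_A = 8.00 × 2.959/(1.26 + 2.959) = 5.611 V.
I(R_a) = V_A / R_a = 5.611/5.30 = 1.059 A.
(Check via current divider: I_total = 1.896 A; share G_k/ΣG = 0.5582 → same result.)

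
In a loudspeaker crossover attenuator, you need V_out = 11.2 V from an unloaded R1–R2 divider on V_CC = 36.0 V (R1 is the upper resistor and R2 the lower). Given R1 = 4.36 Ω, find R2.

R2 ≈ 1.97 Ω

V_out/V_CC = R2/(R1+R2) = 0.3111.
R2 = R1 · 0.3111/(1 − 0.3111) = 1.969 Ω.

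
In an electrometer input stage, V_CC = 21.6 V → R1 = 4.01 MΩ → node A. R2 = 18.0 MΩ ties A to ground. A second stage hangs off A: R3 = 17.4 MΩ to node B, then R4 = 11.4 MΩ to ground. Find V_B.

V_B ≈ 6.28 V

The second stage (R3 + R4 = 28.80 MΩ) loads node A in parallel with R2.
Effective lower resistance at A: R2 ‖ 28.80 = 11.08 MΩ.
V_A = 21.6 × 11.08/(4.01 + 11.08) = 15.86 V.
V_B = V_A × 0.3958 = 6.277 V.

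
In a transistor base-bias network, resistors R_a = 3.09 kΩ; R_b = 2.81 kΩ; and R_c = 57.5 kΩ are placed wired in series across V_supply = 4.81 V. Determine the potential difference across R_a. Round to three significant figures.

V ≈ 0.234 V

Total series resistance ΣR = 3.09 + 2.81 + 57.5 = 63.40 kΩ.
V = V_supply · R/ΣR = 4.81 × 0.04874 = 0.2344 V.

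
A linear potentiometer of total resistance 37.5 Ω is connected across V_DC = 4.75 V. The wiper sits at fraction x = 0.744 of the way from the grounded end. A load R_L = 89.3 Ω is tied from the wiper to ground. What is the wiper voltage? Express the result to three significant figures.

V_out ≈ 3.27 V

Lower segment x·R_p = 27.90 Ω; upper segment (1−x)·R_p = 9.600 Ω.
R_L loads the lower segment: effective lower R = 21.26 Ω.
Loaded-divider output: V_out = 4.75 × 0.6889 = 3.272 V.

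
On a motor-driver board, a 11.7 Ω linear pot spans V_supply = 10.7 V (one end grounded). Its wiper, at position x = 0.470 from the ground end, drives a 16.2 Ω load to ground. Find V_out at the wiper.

V_out ≈ 4.26 V

The pot divides into 6.201 Ω above the wiper and 5.499 Ω below.
Lower segment in parallel with the load: 5.499 ‖ 16.2 = 4.105 Ω.
Loaded-divider output: V_out = 10.7 × 0.3983 = 4.262 V.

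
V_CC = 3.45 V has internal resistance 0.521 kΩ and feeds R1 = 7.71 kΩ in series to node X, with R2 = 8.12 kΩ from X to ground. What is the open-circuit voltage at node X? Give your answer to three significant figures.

R1' = 0.521 + 7.71 = 8.231 kΩ (source resistance + R1).
V_th is the unloaded tap voltage: V_CC · R2/(R1'+R2) = 3.45 × 0.4966 = 1.713 V.

V_th ≈ 1.71 V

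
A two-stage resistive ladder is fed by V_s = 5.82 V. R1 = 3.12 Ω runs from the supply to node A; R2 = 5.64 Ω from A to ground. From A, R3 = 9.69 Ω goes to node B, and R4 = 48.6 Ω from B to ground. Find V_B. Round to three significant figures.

V_B ≈ 3.02 V

Looking into the second stage from A: R3 + R4 = 58.29 Ω appears in parallel with R2.
R2 ‖ (R3+R4) = 5.142 Ω.
So V_A = 5.82 × 0.6224 = 3.622 V.
Stage 2 is unloaded, so V_B = V_A · R4/(R3+R4) = 3.622 × 48.6/58.29 = 3.020 V.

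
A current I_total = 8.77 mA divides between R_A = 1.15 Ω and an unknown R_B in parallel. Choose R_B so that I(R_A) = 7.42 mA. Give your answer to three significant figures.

R_B ≈ 6.32 Ω

Two-branch current divider: I_A = I_total · R_B/(R_A + R_B).
7.42/8.77 = R_B/(R_A + R_B) → R_B = R_A · (0.8461)/(1 − 0.8461) = 1.15 × 5.496 = 6.321 Ω.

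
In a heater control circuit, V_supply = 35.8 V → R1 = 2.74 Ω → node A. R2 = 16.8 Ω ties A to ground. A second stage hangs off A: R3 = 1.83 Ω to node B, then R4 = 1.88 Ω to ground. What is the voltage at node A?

Node A sees R2 in parallel with the series input of stage 2, R3 + R4 = 3.710 Ω.
R2 ‖ (R3+R4) = 3.039 Ω.
So V_A = 35.8 × 0.5259 = 18.83 V.

V_A ≈ 18.8 V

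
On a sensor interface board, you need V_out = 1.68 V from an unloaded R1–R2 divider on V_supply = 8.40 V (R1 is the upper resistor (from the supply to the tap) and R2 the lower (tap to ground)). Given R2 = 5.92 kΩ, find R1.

V_out/V_supply = R2/(R1+R2) = 0.2000.
So R1 = R2 · (V_supply/V_out − 1) = 5.92 × (8.40/1.68 − 1) = 5.92 × 4.000 = 23.68 kΩ.

R1 ≈ 23.7 kΩ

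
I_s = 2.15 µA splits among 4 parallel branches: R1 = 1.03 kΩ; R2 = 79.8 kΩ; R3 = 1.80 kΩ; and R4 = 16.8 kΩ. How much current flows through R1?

Conductances: ΣG = 1/1.03 + 1/79.8 + 1/1.80 + 1/16.8 = 1.598 (1/kΩ).
Current divider: I(R1) = I_s · G_k/ΣG = 2.15 × (0.9709/1.598) = 2.15 × 0.6074 = 1.306 µA.

I ≈ 1.31 µA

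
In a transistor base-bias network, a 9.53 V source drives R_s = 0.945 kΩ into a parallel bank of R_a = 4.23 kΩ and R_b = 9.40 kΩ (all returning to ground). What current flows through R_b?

I ≈ 0.766 mA

Combine the parallel branches: R_p = (1/4.23 + 1/9.40)⁻¹ = 2.917 kΩ.
Node voltage V_A = V_in · R_p/(R_s + R_p) = 9.53 × 0.7553 = 7.198 V.
I(R_b) = V_A / R_b = 7.198/9.40 = 0.7658 mA.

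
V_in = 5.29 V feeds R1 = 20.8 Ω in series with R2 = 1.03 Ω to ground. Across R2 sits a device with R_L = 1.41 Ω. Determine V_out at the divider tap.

First combine the lower leg with the load: R2 ‖ R_L = 0.5952 Ω.
Now apply the divider: V_out = 5.29 × 0.02782 = 0.1472 V.

V_out ≈ 0.147 V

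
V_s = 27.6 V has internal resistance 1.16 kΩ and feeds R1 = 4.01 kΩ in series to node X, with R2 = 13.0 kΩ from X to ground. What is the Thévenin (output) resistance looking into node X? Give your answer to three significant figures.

R1' = 1.16 + 4.01 = 5.170 kΩ (source resistance + R1).
Looking into X with the source shorted: R_th = R1'·R2/(R1'+R2) = 5.170 × 13.0/18.17 = 3.699 kΩ.

R_th ≈ 3.70 kΩ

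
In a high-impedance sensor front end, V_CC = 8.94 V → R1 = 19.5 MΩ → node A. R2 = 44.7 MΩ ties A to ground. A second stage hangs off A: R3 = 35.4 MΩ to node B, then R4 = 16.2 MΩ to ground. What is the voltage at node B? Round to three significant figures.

V_B ≈ 1.55 V

Looking into the second stage from A: R3 + R4 = 51.60 MΩ appears in parallel with R2.
R2 ‖ (R3+R4) = 23.95 MΩ.
So V_A = 8.94 × 0.5512 = 4.928 V.
Then the unloaded second divider: V_B = V_A × R4/(R3+R4) = 4.928 × 0.3140 = 1.547 V.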